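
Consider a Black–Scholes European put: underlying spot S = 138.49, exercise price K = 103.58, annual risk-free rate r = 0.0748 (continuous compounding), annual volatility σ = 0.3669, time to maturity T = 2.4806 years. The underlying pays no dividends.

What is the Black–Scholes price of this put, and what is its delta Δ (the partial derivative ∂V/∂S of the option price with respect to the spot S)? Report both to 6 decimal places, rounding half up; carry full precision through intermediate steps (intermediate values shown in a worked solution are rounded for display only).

price = 7.092358
Δ = -0.132927

σ√T = 0.3669·√2.4806 = 0.577865
d₁ = (ln(S/K) + (r+σ²/2)T) / (σ√T) = (ln(138.49/103.58) + (0.0748+0.3669²/2)·2.4806) / 0.577865 = (0.290454 + 0.352513) / 0.577865 = 1.112659
d₂ = d₁ − σ√T = 1.112659 − 0.577865 = 0.534795
e^{−rT} = e^{−0.0748·2.4806} = 0.830648
N(−d₁) = 0.132927,  N(−d₂) = 0.296396
Put price V = K·e^{−rT}·N(−d₂) − S·N(−d₁) = 25.501469 − 18.409111 = 7.092358
Δ = −N(−d₁) = -0.132927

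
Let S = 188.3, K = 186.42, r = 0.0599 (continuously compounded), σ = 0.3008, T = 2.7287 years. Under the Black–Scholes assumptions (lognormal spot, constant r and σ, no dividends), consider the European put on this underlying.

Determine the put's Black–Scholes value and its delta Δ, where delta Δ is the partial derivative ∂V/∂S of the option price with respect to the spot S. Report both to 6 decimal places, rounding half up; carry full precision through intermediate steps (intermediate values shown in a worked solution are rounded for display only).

σ√T = 0.3008·√2.7287 = 0.496885
d₁ = (ln(S/K) + (r+σ²/2)T) / (σ√T) = (ln(188.3/186.42) + (0.0599+0.3008²/2)·2.7287) / 0.496885 = (0.010034 + 0.286896) / 0.496885 = 0.597584
d₂ = d₁ − σ√T = 0.597584 − 0.496885 = 0.100700
e^{−rT} = e^{−0.0599·2.7287} = 0.849210
N(−d₁) = 0.275059,  N(−d₂) = 0.459894
Put price V = K·e^{−rT}·N(−d₂) − S·N(−d₁) = 72.805741 − 51.793539 = 21.012201
Δ = −N(−d₁) = -0.275059

price = 21.012201
Δ = -0.275059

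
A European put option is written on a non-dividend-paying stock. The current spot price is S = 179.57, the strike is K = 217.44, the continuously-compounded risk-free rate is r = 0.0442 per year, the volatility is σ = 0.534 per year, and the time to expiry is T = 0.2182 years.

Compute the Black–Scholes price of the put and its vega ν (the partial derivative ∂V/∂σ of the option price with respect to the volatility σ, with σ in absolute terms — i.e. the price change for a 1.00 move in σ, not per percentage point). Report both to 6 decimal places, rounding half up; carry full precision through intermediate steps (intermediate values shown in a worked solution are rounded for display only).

σ√T = 0.534·√0.2182 = 0.249441
d₁ = (ln(S/K) + (r+σ²/2)T) / (σ√T) = (ln(179.57/217.44) + (0.0442+0.534²/2)·0.2182) / 0.249441 = (-0.191358 + 0.040755) / 0.249441 = -0.603760
d₂ = d₁ − σ√T = -0.603760 − 0.249441 = -0.853202
e^{−rT} = e^{−0.0442·0.2182} = 0.990402
N(−d₁) = 0.726999,  N(−d₂) = 0.803226
Put price V = K·e^{−rT}·N(−d₂) − S·N(−d₁) = 172.977194 − 130.547129 = 42.430065
φ(d₁) = (1/√(2π))·e^{−d₁²/2} = 0.332471
ν = S·φ(d₁)·√T = 27.887864

price = 42.430065
ν = 27.887864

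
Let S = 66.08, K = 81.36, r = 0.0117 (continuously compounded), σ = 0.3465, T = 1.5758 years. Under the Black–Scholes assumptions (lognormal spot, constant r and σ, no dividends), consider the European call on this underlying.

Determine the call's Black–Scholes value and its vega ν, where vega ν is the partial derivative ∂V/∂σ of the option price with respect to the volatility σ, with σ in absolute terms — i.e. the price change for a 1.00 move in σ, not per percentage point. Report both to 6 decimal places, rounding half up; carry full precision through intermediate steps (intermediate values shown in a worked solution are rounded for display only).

σ√T = 0.3465·√1.5758 = 0.434964
d₁ = (ln(S/K) + (r+σ²/2)T) / (σ√T) = (ln(66.08/81.36) + (0.0117+0.3465²/2)·1.5758) / 0.434964 = (-0.208018 + 0.113034) / 0.434964 = -0.218371
d₂ = d₁ − σ√T = -0.218371 − 0.434964 = -0.653336
e^{−rT} = e^{−0.0117·1.5758} = 0.981732
N(d₁) = 0.413570,  N(d₂) = 0.256770
Call price V = S·N(d₁) − K·e^{−rT}·N(d₂) = 27.328702 − 20.509171 = 6.819531
φ(d₁) = (1/√(2π))·e^{−d₁²/2} = 0.389543
ν = S·φ(d₁)·√T = 32.312888

price = 6.819531
ν = 32.312888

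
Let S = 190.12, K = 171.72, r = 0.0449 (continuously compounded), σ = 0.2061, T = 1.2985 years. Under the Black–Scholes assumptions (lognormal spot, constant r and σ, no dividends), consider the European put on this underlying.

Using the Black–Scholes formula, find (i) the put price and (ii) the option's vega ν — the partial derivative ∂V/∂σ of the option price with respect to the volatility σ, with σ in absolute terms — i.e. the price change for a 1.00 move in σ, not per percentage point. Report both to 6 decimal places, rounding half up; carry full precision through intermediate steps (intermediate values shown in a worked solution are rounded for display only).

price = 6.050455
ν = 62.805652

σ√T = 0.2061·√1.2985 = 0.234855
d₁ = (ln(S/K) + (r+σ²/2)T) / (σ√T) = (ln(190.12/171.72) + (0.0449+0.2061²/2)·1.2985) / 0.234855 = (0.101790 + 0.085881) / 0.234855 = 0.799095
d₂ = d₁ − σ√T = 0.799095 − 0.234855 = 0.564241
e^{−rT} = e^{−0.0449·1.2985} = 0.943364
N(−d₁) = 0.212118,  N(−d₂) = 0.286295
Put price V = K·e^{−rT}·N(−d₂) − S·N(−d₁) = 46.378243 − 40.327788 = 6.050455
φ(d₁) = (1/√(2π))·e^{−d₁²/2} = 0.289901
ν = S·φ(d₁)·√T = 62.805652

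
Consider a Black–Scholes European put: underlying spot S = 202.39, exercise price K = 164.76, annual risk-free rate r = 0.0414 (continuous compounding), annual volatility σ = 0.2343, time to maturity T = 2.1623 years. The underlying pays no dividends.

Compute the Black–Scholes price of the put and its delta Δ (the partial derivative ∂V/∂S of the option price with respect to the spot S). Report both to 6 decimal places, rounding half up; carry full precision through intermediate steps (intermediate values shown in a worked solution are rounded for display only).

price = 6.476247
Δ = -0.151704

σ√T = 0.2343·√2.1623 = 0.344533
d₁ = (ln(S/K) + (r+σ²/2)T) / (σ√T) = (ln(202.39/164.76) + (0.0414+0.2343²/2)·2.1623) / 0.344533 = (0.205707 + 0.148871) / 0.344533 = 1.029154
d₂ = d₁ − σ√T = 1.029154 − 0.344533 = 0.684622
e^{−rT} = e^{−0.0414·2.1623} = 0.914371
N(−d₁) = 0.151704,  N(−d₂) = 0.246791
Put price V = K·e^{−rT}·N(−d₂) − S·N(−d₁) = 37.179527 − 30.703281 = 6.476247
Δ = −N(−d₁) = -0.151704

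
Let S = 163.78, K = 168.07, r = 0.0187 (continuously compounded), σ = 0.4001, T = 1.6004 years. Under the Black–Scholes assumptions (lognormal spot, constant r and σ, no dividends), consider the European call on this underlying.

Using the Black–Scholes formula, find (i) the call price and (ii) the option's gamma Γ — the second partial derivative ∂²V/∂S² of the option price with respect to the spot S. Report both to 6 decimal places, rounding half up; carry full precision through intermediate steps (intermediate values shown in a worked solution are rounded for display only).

σ√T = 0.4001·√1.6004 = 0.506154
d₁ = (ln(S/K) + (r+σ²/2)T) / (σ√T) = (ln(163.78/168.07) + (0.0187+0.4001²/2)·1.6004) / 0.506154 = (-0.025856 + 0.158024) / 0.506154 = 0.261120
d₂ = d₁ − σ√T = 0.261120 − 0.506154 = -0.245034
e^{−rT} = e^{−0.0187·1.6004} = 0.970516
N(d₁) = 0.603000,  N(d₂) = 0.403215
Call price V = S·N(d₁) − K·e^{−rT}·N(d₂) = 98.759346 − 65.770259 = 32.989088
φ(d₁) = (1/√(2π))·e^{−d₁²/2} = 0.385571
Γ = φ(d₁) / (S·σ·√T) = 0.004651

price = 32.989088
Γ = 0.004651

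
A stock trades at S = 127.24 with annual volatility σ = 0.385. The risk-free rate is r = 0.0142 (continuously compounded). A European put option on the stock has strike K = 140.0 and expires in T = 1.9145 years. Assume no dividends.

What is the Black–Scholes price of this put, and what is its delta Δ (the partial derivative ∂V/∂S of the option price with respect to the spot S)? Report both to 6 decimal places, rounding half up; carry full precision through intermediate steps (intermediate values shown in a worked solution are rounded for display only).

σ√T = 0.385·√1.9145 = 0.532707
d₁ = (ln(S/K) + (r+σ²/2)T) / (σ√T) = (ln(127.24/140.0) + (0.0142+0.385²/2)·1.9145) / 0.532707 = (-0.095567 + 0.169074) / 0.532707 = 0.137988
d₂ = d₁ − σ√T = 0.137988 − 0.532707 = -0.394719
e^{−rT} = e^{−0.0142·1.9145} = 0.973180
N(−d₁) = 0.445125,  N(−d₂) = 0.653475
Put price V = K·e^{−rT}·N(−d₂) − S·N(−d₁) = 89.032866 − 56.637722 = 32.395143
Δ = −N(−d₁) = -0.445125

price = 32.395143
Δ = -0.445125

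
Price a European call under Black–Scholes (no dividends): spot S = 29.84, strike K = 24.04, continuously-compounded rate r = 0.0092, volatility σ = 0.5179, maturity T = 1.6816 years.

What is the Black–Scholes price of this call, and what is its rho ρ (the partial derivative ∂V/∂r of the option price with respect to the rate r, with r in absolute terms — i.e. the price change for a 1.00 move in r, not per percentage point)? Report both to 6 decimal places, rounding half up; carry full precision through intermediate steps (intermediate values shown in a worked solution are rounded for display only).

σ√T = 0.5179·√1.6816 = 0.671595
d₁ = (ln(S/K) + (r+σ²/2)T) / (σ√T) = (ln(29.84/24.04) + (0.0092+0.5179²/2)·1.6816) / 0.671595 = (0.216131 + 0.240990) / 0.671595 = 0.680650
d₂ = d₁ − σ√T = 0.680650 − 0.671595 = 0.009056
e^{−rT} = e^{−0.0092·1.6816} = 0.984648
N(d₁) = 0.751954,  N(d₂) = 0.503613
Call price V = S·N(d₁) − K·e^{−rT}·N(d₂) = 22.438295 − 11.920987 = 10.517309
ρ = K·T·e^{−rT}·N(d₂) = 20.046331

price = 10.517309
ρ = 20.046331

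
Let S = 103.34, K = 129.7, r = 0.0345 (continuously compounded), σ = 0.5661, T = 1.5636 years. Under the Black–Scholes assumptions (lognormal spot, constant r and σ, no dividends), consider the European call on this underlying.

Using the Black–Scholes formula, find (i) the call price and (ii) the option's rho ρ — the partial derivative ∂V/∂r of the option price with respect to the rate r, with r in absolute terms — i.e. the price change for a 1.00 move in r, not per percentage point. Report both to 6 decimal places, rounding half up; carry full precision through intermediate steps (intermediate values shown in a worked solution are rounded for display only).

σ√T = 0.5661·√1.5636 = 0.707874
d₁ = (ln(S/K) + (r+σ²/2)T) / (σ√T) = (ln(103.34/129.7) + (0.0345+0.5661²/2)·1.5636) / 0.707874 = (-0.227200 + 0.304487) / 0.707874 = 0.109183
d₂ = d₁ − σ√T = 0.109183 − 0.707874 = -0.598692
e^{−rT} = e^{−0.0345·1.5636} = 0.947485
N(d₁) = 0.543471,  N(d₂) = 0.274689
Call price V = S·N(d₁) − K·e^{−rT}·N(d₂) = 56.162307 − 33.756239 = 22.406068
ρ = K·T·e^{−rT}·N(d₂) = 52.781255

price = 22.406068
ρ = 52.781255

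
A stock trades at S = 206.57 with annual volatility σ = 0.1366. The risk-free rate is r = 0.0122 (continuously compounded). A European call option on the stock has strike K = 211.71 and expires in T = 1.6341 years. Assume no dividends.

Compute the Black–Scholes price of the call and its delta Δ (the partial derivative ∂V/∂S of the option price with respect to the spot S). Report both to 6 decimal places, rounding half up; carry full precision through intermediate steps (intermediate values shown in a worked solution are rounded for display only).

σ√T = 0.1366·√1.6341 = 0.174618
d₁ = (ln(S/K) + (r+σ²/2)T) / (σ√T) = (ln(206.57/211.71) + (0.0122+0.1366²/2)·1.6341) / 0.174618 = (-0.024578 + 0.035182) / 0.174618 = 0.060725
d₂ = d₁ − σ√T = 0.060725 − 0.174618 = -0.113893
e^{−rT} = e^{−0.0122·1.6341} = 0.980261
N(d₁) = 0.524211,  N(d₂) = 0.454661
Call price V = S·N(d₁) − K·e^{−rT}·N(d₂) = 108.286260 − 94.356362 = 13.929898
Δ = N(d₁) = 0.524211

price = 13.929898
Δ = 0.524211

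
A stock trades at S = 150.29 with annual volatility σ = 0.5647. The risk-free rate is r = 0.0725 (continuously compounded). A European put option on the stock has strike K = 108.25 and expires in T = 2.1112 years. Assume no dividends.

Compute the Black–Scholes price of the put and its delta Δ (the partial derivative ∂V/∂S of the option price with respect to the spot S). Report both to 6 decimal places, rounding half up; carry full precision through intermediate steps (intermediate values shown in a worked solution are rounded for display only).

σ√T = 0.5647·√2.1112 = 0.820507
d₁ = (ln(S/K) + (r+σ²/2)T) / (σ√T) = (ln(150.29/108.25) + (0.0725+0.5647²/2)·2.1112) / 0.820507 = (0.328123 + 0.489678) / 0.820507 = 0.996702
d₂ = d₁ − σ√T = 0.996702 − 0.820507 = 0.176195
e^{−rT} = e^{−0.0725·2.1112} = 0.858077
N(−d₁) = 0.159455,  N(−d₂) = 0.430070
Put price V = K·e^{−rT}·N(−d₂) − S·N(−d₁) = 39.947856 − 23.964420 = 15.983436
Δ = −N(−d₁) = -0.159455

price = 15.983436
Δ = -0.159455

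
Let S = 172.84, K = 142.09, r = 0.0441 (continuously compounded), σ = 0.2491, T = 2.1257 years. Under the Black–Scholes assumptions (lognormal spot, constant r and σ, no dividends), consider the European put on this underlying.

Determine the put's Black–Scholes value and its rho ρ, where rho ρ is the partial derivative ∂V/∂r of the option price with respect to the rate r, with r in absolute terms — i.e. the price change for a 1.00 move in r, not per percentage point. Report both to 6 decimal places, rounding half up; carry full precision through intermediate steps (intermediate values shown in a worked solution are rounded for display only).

price = 6.493449
ρ = -73.969496

σ√T = 0.2491·√2.1257 = 0.363182
d₁ = (ln(S/K) + (r+σ²/2)T) / (σ√T) = (ln(172.84/142.09) + (0.0441+0.2491²/2)·2.1257) / 0.363182 = (0.195906 + 0.159694) / 0.363182 = 0.979122
d₂ = d₁ − σ√T = 0.979122 − 0.363182 = 0.615939
e^{−rT} = e^{−0.0441·2.1257} = 0.910516
N(−d₁) = 0.163760,  N(−d₂) = 0.268967
Put price V = K·e^{−rT}·N(−d₂) − S·N(−d₁) = 34.797712 − 28.304263 = 6.493449
ρ = −K·T·e^{−rT}·N(−d₂) = -73.969496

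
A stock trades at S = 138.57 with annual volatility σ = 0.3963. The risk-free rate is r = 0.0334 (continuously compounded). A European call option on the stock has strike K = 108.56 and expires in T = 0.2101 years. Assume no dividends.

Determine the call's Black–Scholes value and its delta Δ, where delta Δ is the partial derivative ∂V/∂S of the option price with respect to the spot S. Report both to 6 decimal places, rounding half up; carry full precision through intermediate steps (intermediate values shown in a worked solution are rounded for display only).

σ√T = 0.3963·√0.2101 = 0.181651
d₁ = (ln(S/K) + (r+σ²/2)T) / (σ√T) = (ln(138.57/108.56) + (0.0334+0.3963²/2)·0.2101) / 0.181651 = (0.244073 + 0.023516) / 0.181651 = 1.473093
d₂ = d₁ − σ√T = 1.473093 − 0.181651 = 1.291443
e^{−rT} = e^{−0.0334·0.2101} = 0.993007
N(d₁) = 0.929637,  N(d₂) = 0.901725
Call price V = S·N(d₁) − K·e^{−rT}·N(d₂) = 128.819806 − 97.206719 = 31.613087
Δ = N(d₁) = 0.929637

price = 31.613087
Δ = 0.929637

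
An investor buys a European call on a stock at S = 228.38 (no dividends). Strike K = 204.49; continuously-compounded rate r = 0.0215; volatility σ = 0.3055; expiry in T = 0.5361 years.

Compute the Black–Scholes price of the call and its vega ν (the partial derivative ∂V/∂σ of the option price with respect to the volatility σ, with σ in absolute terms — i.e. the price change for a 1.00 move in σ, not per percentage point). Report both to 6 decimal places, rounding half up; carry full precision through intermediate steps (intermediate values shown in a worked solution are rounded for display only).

price = 35.053691
ν = 53.748197

σ√T = 0.3055·√0.5361 = 0.223684
d₁ = (ln(S/K) + (r+σ²/2)T) / (σ√T) = (ln(228.38/204.49) + (0.0215+0.3055²/2)·0.5361) / 0.223684 = (0.110492 + 0.036543) / 0.223684 = 0.657335
d₂ = d₁ − σ√T = 0.657335 − 0.223684 = 0.433652
e^{−rT} = e^{−0.0215·0.5361} = 0.988540
N(d₁) = 0.744517,  N(d₂) = 0.667729
Call price V = S·N(d₁) − K·e^{−rT}·N(d₂) = 170.032880 − 134.979189 = 35.053691
φ(d₁) = (1/√(2π))·e^{−d₁²/2} = 0.321427
ν = S·φ(d₁)·√T = 53.748197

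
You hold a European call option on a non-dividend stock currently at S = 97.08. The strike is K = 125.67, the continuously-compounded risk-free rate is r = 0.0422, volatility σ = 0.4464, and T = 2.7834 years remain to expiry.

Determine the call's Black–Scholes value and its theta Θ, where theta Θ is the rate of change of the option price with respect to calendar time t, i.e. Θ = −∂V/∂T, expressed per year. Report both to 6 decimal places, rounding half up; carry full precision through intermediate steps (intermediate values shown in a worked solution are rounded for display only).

price = 23.502017
Θ = -6.449723

σ√T = 0.4464·√2.7834 = 0.744753
d₁ = (ln(S/K) + (r+σ²/2)T) / (σ√T) = (ln(97.08/125.67) + (0.0422+0.4464²/2)·2.7834) / 0.744753 = (-0.258124 + 0.394788) / 0.744753 = 0.183502
d₂ = d₁ − σ√T = 0.183502 − 0.744753 = -0.561251
e^{−rT} = e^{−0.0422·2.7834} = 0.889177
N(d₁) = 0.572798,  N(d₂) = 0.287313
Call price V = S·N(d₁) − K·e^{−rT}·N(d₂) = 55.607224 − 32.105207 = 23.502017
φ(d₁) = (1/√(2π))·e^{−d₁²/2} = 0.392282
Θ = −S·φ(d₁)·σ/(2√T) − r·K·e^{−rT}·N(d₂) = −5.094883 − 1.354840 = -6.449723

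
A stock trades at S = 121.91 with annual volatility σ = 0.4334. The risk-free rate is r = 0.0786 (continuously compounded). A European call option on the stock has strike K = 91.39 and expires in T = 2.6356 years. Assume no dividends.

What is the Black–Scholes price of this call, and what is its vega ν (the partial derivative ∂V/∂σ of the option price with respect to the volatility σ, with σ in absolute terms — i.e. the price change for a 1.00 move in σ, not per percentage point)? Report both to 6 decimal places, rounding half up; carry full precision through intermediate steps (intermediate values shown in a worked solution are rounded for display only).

price = 56.797062
ν = 45.222260

σ√T = 0.4334·√2.6356 = 0.703605
d₁ = (ln(S/K) + (r+σ²/2)T) / (σ√T) = (ln(121.91/91.39) + (0.0786+0.4334²/2)·2.6356) / 0.703605 = (0.288147 + 0.454688) / 0.703605 = 1.055756
d₂ = d₁ − σ√T = 1.055756 − 0.703605 = 0.352152
e^{−rT} = e^{−0.0786·2.6356} = 0.812891
N(d₁) = 0.854460,  N(d₂) = 0.637638
Call price V = S·N(d₁) − K·e^{−rT}·N(d₂) = 104.167241 − 47.370179 = 56.797062
φ(d₁) = (1/√(2π))·e^{−d₁²/2} = 0.228493
ν = S·φ(d₁)·√T = 45.222260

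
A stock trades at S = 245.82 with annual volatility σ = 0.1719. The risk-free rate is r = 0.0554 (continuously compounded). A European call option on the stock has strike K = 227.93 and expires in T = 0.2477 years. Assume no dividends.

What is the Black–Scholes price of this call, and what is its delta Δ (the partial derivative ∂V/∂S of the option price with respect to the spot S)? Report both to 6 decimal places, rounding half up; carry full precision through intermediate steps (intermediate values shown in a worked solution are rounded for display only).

price = 22.536651
Δ = 0.861343

σ√T = 0.1719·√0.2477 = 0.085554
d₁ = (ln(S/K) + (r+σ²/2)T) / (σ√T) = (ln(245.82/227.93) + (0.0554+0.1719²/2)·0.2477) / 0.085554 = (0.075561 + 0.017382) / 0.085554 = 1.086374
d₂ = d₁ − σ√T = 1.086374 − 0.085554 = 1.000820
e^{−rT} = e^{−0.0554·0.2477} = 0.986371
N(d₁) = 0.861343,  N(d₂) = 0.841543
Call price V = S·N(d₁) − K·e^{−rT}·N(d₂) = 211.735367 − 189.198716 = 22.536651
Δ = N(d₁) = 0.861343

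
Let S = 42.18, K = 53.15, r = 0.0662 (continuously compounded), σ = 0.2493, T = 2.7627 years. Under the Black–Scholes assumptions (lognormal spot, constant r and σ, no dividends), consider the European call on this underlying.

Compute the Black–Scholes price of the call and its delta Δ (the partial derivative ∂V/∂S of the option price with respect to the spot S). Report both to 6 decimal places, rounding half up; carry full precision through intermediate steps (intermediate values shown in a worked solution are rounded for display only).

σ√T = 0.2493·√2.7627 = 0.414371
d₁ = (ln(S/K) + (r+σ²/2)T) / (σ√T) = (ln(42.18/53.15) + (0.0662+0.2493²/2)·2.7627) / 0.414371 = (-0.231172 + 0.268742) / 0.414371 = 0.090669
d₂ = d₁ − σ√T = 0.090669 − 0.414371 = -0.323702
e^{−rT} = e^{−0.0662·2.7627} = 0.832859
N(d₁) = 0.536122,  N(d₂) = 0.373082
Call price V = S·N(d₁) − K·e^{−rT}·N(d₂) = 22.613626 − 16.515009 = 6.098618
Δ = N(d₁) = 0.536122

price = 6.098618
Δ = 0.536122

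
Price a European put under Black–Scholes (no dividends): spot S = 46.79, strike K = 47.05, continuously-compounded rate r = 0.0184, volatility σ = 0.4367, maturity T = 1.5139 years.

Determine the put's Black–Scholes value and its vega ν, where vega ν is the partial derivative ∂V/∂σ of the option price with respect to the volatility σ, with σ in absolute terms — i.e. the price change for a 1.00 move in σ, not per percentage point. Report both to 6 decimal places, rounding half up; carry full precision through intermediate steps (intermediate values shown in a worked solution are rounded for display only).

price = 9.293136
ν = 21.888625

σ√T = 0.4367·√1.5139 = 0.537318
d₁ = (ln(S/K) + (r+σ²/2)T) / (σ√T) = (ln(46.79/47.05) + (0.0184+0.4367²/2)·1.5139) / 0.537318 = (-0.005541 + 0.172211) / 0.537318 = 0.310188
d₂ = d₁ − σ√T = 0.310188 − 0.537318 = -0.227130
e^{−rT} = e^{−0.0184·1.5139} = 0.972529
N(−d₁) = 0.378209,  N(−d₂) = 0.589839
Put price V = K·e^{−rT}·N(−d₂) − S·N(−d₁) = 26.989528 − 17.696391 = 9.293136
φ(d₁) = (1/√(2π))·e^{−d₁²/2} = 0.380204
ν = S·φ(d₁)·√T = 21.888625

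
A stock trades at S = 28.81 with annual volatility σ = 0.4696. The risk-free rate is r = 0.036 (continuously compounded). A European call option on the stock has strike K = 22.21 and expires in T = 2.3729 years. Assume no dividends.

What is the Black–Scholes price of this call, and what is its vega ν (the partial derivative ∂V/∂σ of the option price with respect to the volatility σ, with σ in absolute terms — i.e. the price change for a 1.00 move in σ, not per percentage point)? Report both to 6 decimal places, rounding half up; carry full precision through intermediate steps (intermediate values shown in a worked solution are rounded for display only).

σ√T = 0.4696·√2.3729 = 0.723382
d₁ = (ln(S/K) + (r+σ²/2)T) / (σ√T) = (ln(28.81/22.21) + (0.036+0.4696²/2)·2.3729) / 0.723382 = (0.260180 + 0.347065) / 0.723382 = 0.839453
d₂ = d₁ − σ√T = 0.839453 − 0.723382 = 0.116071
e^{−rT} = e^{−0.036·2.3729} = 0.918123
N(d₁) = 0.799392,  N(d₂) = 0.546202
Call price V = S·N(d₁) − K·e^{−rT}·N(d₂) = 23.030494 − 11.137873 = 11.892621
φ(d₁) = (1/√(2π))·e^{−d₁²/2} = 0.280473
ν = S·φ(d₁)·√T = 12.447253

price = 11.892621
ν = 12.447253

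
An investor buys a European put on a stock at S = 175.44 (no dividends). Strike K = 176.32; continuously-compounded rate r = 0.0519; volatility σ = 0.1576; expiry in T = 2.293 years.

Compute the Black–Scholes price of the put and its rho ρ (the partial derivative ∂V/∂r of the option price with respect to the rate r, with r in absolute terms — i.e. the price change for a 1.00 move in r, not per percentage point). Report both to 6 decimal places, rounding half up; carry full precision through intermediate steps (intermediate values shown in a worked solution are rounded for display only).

price = 8.069161
ρ = -129.228911

σ√T = 0.1576·√2.293 = 0.238648
d₁ = (ln(S/K) + (r+σ²/2)T) / (σ√T) = (ln(175.44/176.32) + (0.0519+0.1576²/2)·2.293) / 0.238648 = (-0.005003 + 0.147483) / 0.238648 = 0.597028
d₂ = d₁ − σ√T = 0.597028 − 0.238648 = 0.358380
e^{−rT} = e^{−0.0519·2.293} = 0.887802
N(−d₁) = 0.275244,  N(−d₂) = 0.360029
Put price V = K·e^{−rT}·N(−d₂) − S·N(−d₁) = 56.358007 − 48.288846 = 8.069161
ρ = −K·T·e^{−rT}·N(−d₂) = -129.228911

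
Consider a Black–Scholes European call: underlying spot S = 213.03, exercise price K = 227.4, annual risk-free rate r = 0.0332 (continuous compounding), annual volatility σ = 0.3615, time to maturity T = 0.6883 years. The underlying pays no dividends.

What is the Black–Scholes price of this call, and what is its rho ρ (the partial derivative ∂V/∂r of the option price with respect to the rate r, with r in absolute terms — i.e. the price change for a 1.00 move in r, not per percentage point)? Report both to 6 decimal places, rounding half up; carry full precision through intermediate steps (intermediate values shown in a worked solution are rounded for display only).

σ√T = 0.3615·√0.6883 = 0.299914
d₁ = (ln(S/K) + (r+σ²/2)T) / (σ√T) = (ln(213.03/227.4) + (0.0332+0.3615²/2)·0.6883) / 0.299914 = (-0.065278 + 0.067826) / 0.299914 = 0.008497
d₂ = d₁ − σ√T = 0.008497 − 0.299914 = -0.291418
e^{−rT} = e^{−0.0332·0.6883} = 0.977408
N(d₁) = 0.503390,  N(d₂) = 0.385366
Call price V = S·N(d₁) − K·e^{−rT}·N(d₂) = 107.237096 − 85.652395 = 21.584701
ρ = K·T·e^{−rT}·N(d₂) = 58.954544

price = 21.584701
ρ = 58.954544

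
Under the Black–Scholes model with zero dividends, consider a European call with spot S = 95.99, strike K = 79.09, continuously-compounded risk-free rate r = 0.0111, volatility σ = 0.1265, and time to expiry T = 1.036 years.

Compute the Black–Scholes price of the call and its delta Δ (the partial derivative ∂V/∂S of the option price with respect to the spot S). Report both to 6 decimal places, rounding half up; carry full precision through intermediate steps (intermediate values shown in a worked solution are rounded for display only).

price = 18.067224
Δ = 0.951316

σ√T = 0.1265·√1.036 = 0.128757
d₁ = (ln(S/K) + (r+σ²/2)T) / (σ√T) = (ln(95.99/79.09) + (0.0111+0.1265²/2)·1.036) / 0.128757 = (0.193658 + 0.019789) / 0.128757 = 1.657747
d₂ = d₁ − σ√T = 1.657747 − 0.128757 = 1.528990
e^{−rT} = e^{−0.0111·1.036} = 0.988566
N(d₁) = 0.951316,  N(d₂) = 0.936867
Call price V = S·N(d₁) − K·e^{−rT}·N(d₂) = 91.316799 − 73.249575 = 18.067224
Δ = N(d₁) = 0.951316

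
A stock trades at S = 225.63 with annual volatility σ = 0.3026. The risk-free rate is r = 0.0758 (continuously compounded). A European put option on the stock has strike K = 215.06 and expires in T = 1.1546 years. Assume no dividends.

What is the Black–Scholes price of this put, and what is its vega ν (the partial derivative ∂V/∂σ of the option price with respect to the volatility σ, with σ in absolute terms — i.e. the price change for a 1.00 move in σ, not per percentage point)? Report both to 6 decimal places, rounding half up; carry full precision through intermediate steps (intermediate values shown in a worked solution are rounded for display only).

σ√T = 0.3026·√1.1546 = 0.325151
d₁ = (ln(S/K) + (r+σ²/2)T) / (σ√T) = (ln(225.63/215.06) + (0.0758+0.3026²/2)·1.1546) / 0.325151 = (0.047979 + 0.140380) / 0.325151 = 0.579299
d₂ = d₁ − σ√T = 0.579299 − 0.325151 = 0.254149
e^{−rT} = e^{−0.0758·1.1546} = 0.916202
N(−d₁) = 0.281194,  N(−d₂) = 0.399690
Put price V = K·e^{−rT}·N(−d₂) − S·N(−d₁) = 78.754327 − 63.445710 = 15.308617
φ(d₁) = (1/√(2π))·e^{−d₁²/2} = 0.337317
ν = S·φ(d₁)·√T = 81.780682

price = 15.308617
ν = 81.780682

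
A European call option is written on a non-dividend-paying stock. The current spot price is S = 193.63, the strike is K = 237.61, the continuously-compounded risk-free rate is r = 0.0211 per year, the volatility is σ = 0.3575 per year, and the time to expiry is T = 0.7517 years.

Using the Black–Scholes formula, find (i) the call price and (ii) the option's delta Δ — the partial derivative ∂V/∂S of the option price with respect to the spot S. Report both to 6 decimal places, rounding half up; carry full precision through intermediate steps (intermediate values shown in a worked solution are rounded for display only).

price = 10.889246
Δ = 0.324839

σ√T = 0.3575·√0.7517 = 0.309955
d₁ = (ln(S/K) + (r+σ²/2)T) / (σ√T) = (ln(193.63/237.61) + (0.0211+0.3575²/2)·0.7517) / 0.309955 = (-0.204682 + 0.063897) / 0.309955 = -0.454210
d₂ = d₁ − σ√T = -0.454210 − 0.309955 = -0.764165
e^{−rT} = e^{−0.0211·0.7517} = 0.984264
N(d₁) = 0.324839,  N(d₂) = 0.222384
Call price V = S·N(d₁) − K·e^{−rT}·N(d₂) = 62.898512 − 52.009265 = 10.889246
Δ = N(d₁) = 0.324839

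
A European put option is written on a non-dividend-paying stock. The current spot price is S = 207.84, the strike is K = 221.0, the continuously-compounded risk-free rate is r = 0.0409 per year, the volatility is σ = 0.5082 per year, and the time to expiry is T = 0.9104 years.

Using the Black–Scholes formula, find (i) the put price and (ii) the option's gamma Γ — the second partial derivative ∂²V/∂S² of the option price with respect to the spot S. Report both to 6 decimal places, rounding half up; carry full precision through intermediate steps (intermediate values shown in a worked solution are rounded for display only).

price = 42.892464
Γ = 0.003886

σ√T = 0.5082·√0.9104 = 0.484898
d₁ = (ln(S/K) + (r+σ²/2)T) / (σ√T) = (ln(207.84/221.0) + (0.0409+0.5082²/2)·0.9104) / 0.484898 = (-0.061394 + 0.154799) / 0.484898 = 0.192627
d₂ = d₁ − σ√T = 0.192627 − 0.484898 = -0.292272
e^{−rT} = e^{−0.0409·0.9104} = 0.963449
N(−d₁) = 0.423626,  N(−d₂) = 0.614961
Put price V = K·e^{−rT}·N(−d₂) − S·N(−d₁) = 130.938810 − 88.046346 = 42.892464
φ(d₁) = (1/√(2π))·e^{−d₁²/2} = 0.391609
Γ = φ(d₁) / (S·σ·√T) = 0.003886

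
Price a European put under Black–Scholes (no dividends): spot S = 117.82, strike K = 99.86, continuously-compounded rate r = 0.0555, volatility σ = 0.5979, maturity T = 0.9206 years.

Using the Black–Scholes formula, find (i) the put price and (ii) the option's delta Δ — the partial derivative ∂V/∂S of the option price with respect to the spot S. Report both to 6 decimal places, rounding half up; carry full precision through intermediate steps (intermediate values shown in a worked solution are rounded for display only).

σ√T = 0.5979·√0.9206 = 0.573673
d₁ = (ln(S/K) + (r+σ²/2)T) / (σ√T) = (ln(117.82/99.86) + (0.0555+0.5979²/2)·0.9206) / 0.573673 = (0.165389 + 0.215643) / 0.573673 = 0.664198
d₂ = d₁ − σ√T = 0.664198 − 0.573673 = 0.090526
e^{−rT} = e^{−0.0555·0.9206} = 0.950190
N(−d₁) = 0.253282,  N(−d₂) = 0.463935
Put price V = K·e^{−rT}·N(−d₂) − S·N(−d₁) = 44.020903 − 29.841657 = 14.179246
Δ = −N(−d₁) = -0.253282

price = 14.179246
Δ = -0.253282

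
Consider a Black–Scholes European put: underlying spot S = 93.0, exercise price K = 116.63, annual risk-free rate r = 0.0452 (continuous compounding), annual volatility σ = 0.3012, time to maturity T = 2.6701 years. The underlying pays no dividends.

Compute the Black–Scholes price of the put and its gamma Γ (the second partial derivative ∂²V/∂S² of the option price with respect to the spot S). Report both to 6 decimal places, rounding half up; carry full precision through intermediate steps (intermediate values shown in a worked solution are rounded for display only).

price = 24.700232
Γ = 0.008712

σ√T = 0.3012·√2.6701 = 0.492174
d₁ = (ln(S/K) + (r+σ²/2)T) / (σ√T) = (ln(93.0/116.63) + (0.0452+0.3012²/2)·2.6701) / 0.492174 = (-0.226407 + 0.241806) / 0.492174 = 0.031288
d₂ = d₁ − σ√T = 0.031288 − 0.492174 = -0.460886
e^{−rT} = e^{−0.0452·2.6701} = 0.886310
N(−d₁) = 0.487520,  N(−d₂) = 0.677560
Put price V = K·e^{−rT}·N(−d₂) − S·N(−d₁) = 70.039585 − 45.339354 = 24.700232
φ(d₁) = (1/√(2π))·e^{−d₁²/2} = 0.398747
Γ = φ(d₁) / (S·σ·√T) = 0.008712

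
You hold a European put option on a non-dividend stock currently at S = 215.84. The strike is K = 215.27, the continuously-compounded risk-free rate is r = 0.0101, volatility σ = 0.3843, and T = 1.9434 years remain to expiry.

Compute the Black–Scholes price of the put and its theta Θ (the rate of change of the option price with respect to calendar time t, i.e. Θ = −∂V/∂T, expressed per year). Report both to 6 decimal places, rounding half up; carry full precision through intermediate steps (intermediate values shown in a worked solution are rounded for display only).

σ√T = 0.3843·√1.9434 = 0.535737
d₁ = (ln(S/K) + (r+σ²/2)T) / (σ√T) = (ln(215.84/215.27) + (0.0101+0.3843²/2)·1.9434) / 0.535737 = (0.002644 + 0.163135) / 0.535737 = 0.309442
d₂ = d₁ − σ√T = 0.309442 − 0.535737 = -0.226294
e^{−rT} = e^{−0.0101·1.9434} = 0.980563
N(−d₁) = 0.378493,  N(−d₂) = 0.589514
Put price V = K·e^{−rT}·N(−d₂) − S·N(−d₁) = 124.437997 − 81.693830 = 42.744167
φ(d₁) = (1/√(2π))·e^{−d₁²/2} = 0.380292
Θ = −S·φ(d₁)·σ/(2√T) + r·K·e^{−rT}·N(−d₂) = −11.313799 + 1.256824 = -10.056975

price = 42.744167
Θ = -10.056975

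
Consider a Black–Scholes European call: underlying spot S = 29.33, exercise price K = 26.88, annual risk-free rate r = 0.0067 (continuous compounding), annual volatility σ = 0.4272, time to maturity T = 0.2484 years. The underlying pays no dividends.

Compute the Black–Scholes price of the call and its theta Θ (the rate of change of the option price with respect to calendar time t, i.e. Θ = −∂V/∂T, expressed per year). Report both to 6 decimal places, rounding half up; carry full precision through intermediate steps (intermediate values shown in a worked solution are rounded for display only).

σ√T = 0.4272·√0.2484 = 0.212915
d₁ = (ln(S/K) + (r+σ²/2)T) / (σ√T) = (ln(29.33/26.88) + (0.0067+0.4272²/2)·0.2484) / 0.212915 = (0.087228 + 0.024331) / 0.212915 = 0.523960
d₂ = d₁ − σ√T = 0.523960 − 0.212915 = 0.311045
e^{−rT} = e^{−0.0067·0.2484} = 0.998337
N(d₁) = 0.699847,  N(d₂) = 0.622117
Call price V = S·N(d₁) − K·e^{−rT}·N(d₂) = 20.526506 − 16.694687 = 3.831819
φ(d₁) = (1/√(2π))·e^{−d₁²/2} = 0.347773
Θ = −S·φ(d₁)·σ/(2√T) − r·K·e^{−rT}·N(d₂) = −4.371528 − 0.111854 = -4.483383

price = 3.831819
Θ = -4.483383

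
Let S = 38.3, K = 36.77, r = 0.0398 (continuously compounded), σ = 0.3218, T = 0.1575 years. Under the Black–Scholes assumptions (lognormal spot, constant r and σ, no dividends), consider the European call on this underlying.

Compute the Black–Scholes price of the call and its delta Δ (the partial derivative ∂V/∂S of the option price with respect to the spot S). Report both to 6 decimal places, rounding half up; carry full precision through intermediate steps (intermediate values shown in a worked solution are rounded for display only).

price = 2.912687
Δ = 0.667187

σ√T = 0.3218·√0.1575 = 0.127710
d₁ = (ln(S/K) + (r+σ²/2)T) / (σ√T) = (ln(38.3/36.77) + (0.0398+0.3218²/2)·0.1575) / 0.127710 = (0.040768 + 0.014423) / 0.127710 = 0.432158
d₂ = d₁ − σ√T = 0.432158 − 0.127710 = 0.304448
e^{−rT} = e^{−0.0398·0.1575} = 0.993751
N(d₁) = 0.667187,  N(d₂) = 0.619607
Call price V = S·N(d₁) − K·e^{−rT}·N(d₂) = 25.553251 − 22.640564 = 2.912687
Δ = N(d₁) = 0.667187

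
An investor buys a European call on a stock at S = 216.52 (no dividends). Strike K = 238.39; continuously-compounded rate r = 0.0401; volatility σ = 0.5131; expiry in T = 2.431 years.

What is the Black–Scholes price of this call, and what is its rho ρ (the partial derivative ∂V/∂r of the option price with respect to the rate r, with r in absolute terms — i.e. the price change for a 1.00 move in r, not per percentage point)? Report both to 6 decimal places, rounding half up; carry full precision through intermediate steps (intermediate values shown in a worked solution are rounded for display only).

σ√T = 0.5131·√2.431 = 0.800008
d₁ = (ln(S/K) + (r+σ²/2)T) / (σ√T) = (ln(216.52/238.39) + (0.0401+0.5131²/2)·2.431) / 0.800008 = (-0.096225 + 0.417490) / 0.800008 = 0.401577
d₂ = d₁ − σ√T = 0.401577 − 0.800008 = -0.398432
e^{−rT} = e^{−0.0401·2.431} = 0.907118
N(d₁) = 0.656002,  N(d₂) = 0.345156
Call price V = S·N(d₁) − K·e^{−rT}·N(d₂) = 142.037597 − 74.639225 = 67.398372
ρ = K·T·e^{−rT}·N(d₂) = 181.447955

price = 67.398372
ρ = 181.447955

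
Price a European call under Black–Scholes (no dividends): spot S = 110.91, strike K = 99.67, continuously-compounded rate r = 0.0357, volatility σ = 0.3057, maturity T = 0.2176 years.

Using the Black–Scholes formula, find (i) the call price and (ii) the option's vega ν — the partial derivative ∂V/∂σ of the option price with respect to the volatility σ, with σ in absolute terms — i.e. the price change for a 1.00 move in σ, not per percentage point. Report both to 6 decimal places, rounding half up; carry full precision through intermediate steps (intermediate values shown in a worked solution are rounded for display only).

σ√T = 0.3057·√0.2176 = 0.142602
d₁ = (ln(S/K) + (r+σ²/2)T) / (σ√T) = (ln(110.91/99.67) + (0.0357+0.3057²/2)·0.2176) / 0.142602 = (0.106854 + 0.017936) / 0.142602 = 0.875096
d₂ = d₁ − σ√T = 0.875096 − 0.142602 = 0.732495
e^{−rT} = e^{−0.0357·0.2176} = 0.992262
N(d₁) = 0.809239,  N(d₂) = 0.768067
Call price V = S·N(d₁) − K·e^{−rT}·N(d₂) = 89.752727 − 75.960816 = 13.791911
φ(d₁) = (1/√(2π))·e^{−d₁²/2} = 0.272032
ν = S·φ(d₁)·√T = 14.074087

price = 13.791911
ν = 14.074087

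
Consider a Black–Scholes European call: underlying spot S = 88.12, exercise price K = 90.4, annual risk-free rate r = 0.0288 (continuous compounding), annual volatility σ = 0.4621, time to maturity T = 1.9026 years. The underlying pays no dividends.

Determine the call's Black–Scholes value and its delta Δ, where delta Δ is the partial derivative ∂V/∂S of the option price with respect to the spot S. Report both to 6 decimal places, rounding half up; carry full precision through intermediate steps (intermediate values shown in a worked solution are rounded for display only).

σ√T = 0.4621·√1.9026 = 0.637397
d₁ = (ln(S/K) + (r+σ²/2)T) / (σ√T) = (ln(88.12/90.4) + (0.0288+0.4621²/2)·1.9026) / 0.637397 = (-0.025545 + 0.257932) / 0.637397 = 0.364588
d₂ = d₁ − σ√T = 0.364588 − 0.637397 = -0.272808
e^{−rT} = e^{−0.0288·1.9026} = 0.946679
N(d₁) = 0.642291,  N(d₂) = 0.392500
Call price V = S·N(d₁) − K·e^{−rT}·N(d₂) = 56.598650 − 33.590101 = 23.008548
Δ = N(d₁) = 0.642291

price = 23.008548
Δ = 0.642291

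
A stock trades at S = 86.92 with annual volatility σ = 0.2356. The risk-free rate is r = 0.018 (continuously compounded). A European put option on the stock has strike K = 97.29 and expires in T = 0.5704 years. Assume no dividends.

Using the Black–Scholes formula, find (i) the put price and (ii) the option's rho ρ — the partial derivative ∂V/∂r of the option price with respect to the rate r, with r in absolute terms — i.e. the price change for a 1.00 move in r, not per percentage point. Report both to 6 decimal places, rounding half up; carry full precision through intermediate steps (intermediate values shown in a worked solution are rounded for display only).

price = 12.226073
ρ = -41.023801

σ√T = 0.2356·√0.5704 = 0.177937
d₁ = (ln(S/K) + (r+σ²/2)T) / (σ√T) = (ln(86.92/97.29) + (0.018+0.2356²/2)·0.5704) / 0.177937 = (-0.112708 + 0.026098) / 0.177937 = -0.486748
d₂ = d₁ − σ√T = -0.486748 − 0.177937 = -0.664684
e^{−rT} = e^{−0.018·0.5704} = 0.989785
N(−d₁) = 0.686781,  N(−d₂) = 0.746874
Put price V = K·e^{−rT}·N(−d₂) − S·N(−d₁) = 71.921110 − 59.695037 = 12.226073
ρ = −K·T·e^{−rT}·N(−d₂) = -41.023801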